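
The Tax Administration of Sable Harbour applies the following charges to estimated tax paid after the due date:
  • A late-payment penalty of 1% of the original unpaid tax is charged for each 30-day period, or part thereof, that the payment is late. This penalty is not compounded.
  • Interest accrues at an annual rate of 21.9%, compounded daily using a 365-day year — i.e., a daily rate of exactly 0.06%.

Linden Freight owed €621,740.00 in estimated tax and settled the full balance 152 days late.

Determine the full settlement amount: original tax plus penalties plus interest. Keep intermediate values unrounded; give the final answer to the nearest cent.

€718,394.53

Penalty periods: ⌈152/30⌉ = 6; penalty = 6 × 1% × €621,740.00 = €37,304.40
Interest: €621,740.00 × ((1 + 0.0006)^152 − 1) = €621,740.00 × 0.09545812… = €59,350.1320…
Total = €621,740.00 + €37,304.4000 + €59,350.1320… = €718,394.53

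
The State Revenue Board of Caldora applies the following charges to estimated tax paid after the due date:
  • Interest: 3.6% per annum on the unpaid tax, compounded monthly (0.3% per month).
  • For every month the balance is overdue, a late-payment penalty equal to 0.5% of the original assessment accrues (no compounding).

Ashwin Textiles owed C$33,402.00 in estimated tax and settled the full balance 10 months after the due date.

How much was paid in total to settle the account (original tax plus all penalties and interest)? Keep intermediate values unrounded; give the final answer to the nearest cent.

Late-payment penalty = 0.5% × C$33,402.00 × 10 mo = C$1,670.10
Interest: C$33,402.00 × ((1 + 0.003)^10 − 1) = C$33,402.00 × 0.0304083… = C$1,015.6966…
Total = C$33,402.00 + C$1,670.1000 + C$1,015.6966… = C$36,087.80

C$36,087.80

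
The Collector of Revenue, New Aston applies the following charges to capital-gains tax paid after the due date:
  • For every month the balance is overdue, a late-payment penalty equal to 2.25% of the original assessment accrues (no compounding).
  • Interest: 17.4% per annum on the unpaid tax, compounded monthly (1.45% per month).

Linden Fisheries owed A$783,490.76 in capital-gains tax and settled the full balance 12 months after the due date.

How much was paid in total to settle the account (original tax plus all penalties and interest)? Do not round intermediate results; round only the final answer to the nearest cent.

A$1,142,775.80

Late-payment penalty = 2.25% × A$783,490.76 × 12 mo = A$211,542.51…
Interest: A$783,490.76 × ((1 + 0.0145)^12 − 1) = A$783,490.76 × 0.1885696… = A$147,742.5356…
Total = A$783,490.76 + A$211,542.5052 + A$147,742.5356… = A$1,142,775.80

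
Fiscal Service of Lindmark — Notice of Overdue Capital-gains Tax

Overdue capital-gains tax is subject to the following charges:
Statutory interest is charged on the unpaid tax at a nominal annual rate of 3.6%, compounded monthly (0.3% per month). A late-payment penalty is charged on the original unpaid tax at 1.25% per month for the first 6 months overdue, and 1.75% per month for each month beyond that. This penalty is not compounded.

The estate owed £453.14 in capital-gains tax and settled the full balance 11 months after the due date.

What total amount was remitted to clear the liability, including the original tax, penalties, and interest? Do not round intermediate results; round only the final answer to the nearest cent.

Penalty, months 1–6: 6 × 1.25% × £453.14 = £33.99…
Penalty, months 7–11: 5 × 1.75% × £453.14 = £39.65…
Interest: £453.14 × ((1 + 0.003)^11 − 1) = £453.14 × 0.0334995… = £15.1800…
Total = £453.14 + £73.6353… + £15.1800… = £541.96

£541.96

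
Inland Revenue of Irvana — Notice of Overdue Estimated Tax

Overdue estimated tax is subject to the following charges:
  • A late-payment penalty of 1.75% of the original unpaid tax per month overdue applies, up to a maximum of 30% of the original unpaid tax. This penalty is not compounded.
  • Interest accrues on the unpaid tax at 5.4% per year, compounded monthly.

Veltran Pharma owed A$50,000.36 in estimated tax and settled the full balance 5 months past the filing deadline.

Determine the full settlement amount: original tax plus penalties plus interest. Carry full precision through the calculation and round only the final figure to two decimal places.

Penalty: 5 × 1.75% × A$50,000.36 = A$4,375.03… (below the 30% cap of A$15,000.11…)
Interest (5.4%/yr ÷ 12 = 0.45%/month): A$50,000.36 × ((1 + 0.0045)^5 − 1) = A$1,135.1788…
Total = A$50,000.36 + A$4,375.0315 + A$1,135.1788… = A$55,510.57

A$55,510.57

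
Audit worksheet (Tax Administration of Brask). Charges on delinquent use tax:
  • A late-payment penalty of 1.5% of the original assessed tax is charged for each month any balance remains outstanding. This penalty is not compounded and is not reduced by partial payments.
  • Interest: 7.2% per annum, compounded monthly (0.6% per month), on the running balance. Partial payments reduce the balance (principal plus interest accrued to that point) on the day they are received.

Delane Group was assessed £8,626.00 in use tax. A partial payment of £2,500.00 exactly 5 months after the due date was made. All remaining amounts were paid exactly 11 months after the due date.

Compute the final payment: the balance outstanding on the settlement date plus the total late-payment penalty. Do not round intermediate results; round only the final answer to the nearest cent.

£8,044.64

Balance at month 5: £8,626.0000 × (1 + 0.006)^5 = £8,887.9040…
After £2,500.00 payment: £8,887.9040… − £2,500.00 = £6,387.9040…
Balance at month 11: £6,387.9040… × (1 + 0.006)^6 = £6,621.3458…
Penalty: 11 × 1.5% × £8,626.00 = £1,423.29
Final settlement = outstanding balance + penalty = £6,621.3458… + £1,423.29 = £8,044.64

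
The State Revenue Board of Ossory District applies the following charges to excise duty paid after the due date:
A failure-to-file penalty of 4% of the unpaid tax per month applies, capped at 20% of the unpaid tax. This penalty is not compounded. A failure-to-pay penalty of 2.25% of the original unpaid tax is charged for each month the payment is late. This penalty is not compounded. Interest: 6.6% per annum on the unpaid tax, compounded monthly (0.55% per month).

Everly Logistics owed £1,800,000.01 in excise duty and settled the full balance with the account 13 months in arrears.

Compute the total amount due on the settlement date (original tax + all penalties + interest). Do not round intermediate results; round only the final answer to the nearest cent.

Failure-to-file: 13 × 4% × £1,800,000.01 = £936,000.01…, capped at 20% × £1,800,000.01 = £360,000.00…
Failure-to-pay penalty = 2.25% × £1,800,000.01 × 13 mo = £526,500.00…
Interest: £1,800,000.01 × ((1 + 0.0055)^13 − 1) = £1,800,000.01 × 0.0739077… = £133,033.9400…
Total = £1,800,000.01 + £886,500.0049… + £133,033.9400… = £2,819,533.95

£2,819,533.95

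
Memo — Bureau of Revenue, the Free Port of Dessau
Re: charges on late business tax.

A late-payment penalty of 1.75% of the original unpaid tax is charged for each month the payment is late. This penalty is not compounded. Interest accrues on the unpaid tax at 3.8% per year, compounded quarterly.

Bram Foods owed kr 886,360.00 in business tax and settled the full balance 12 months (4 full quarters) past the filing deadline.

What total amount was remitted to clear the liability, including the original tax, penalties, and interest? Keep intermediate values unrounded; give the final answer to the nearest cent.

kr 1,106,660.29

Late-payment penalty: 12 × 1.75% × kr 886,360.00 = kr 186,135.60
Interest (3.8%/yr ÷ 4 = 0.95%/quarter): kr 886,360.00 × ((1 + 0.0095)^4 − 1) = kr 34,164.6909…
Total = kr 886,360.00 + kr 186,135.6000 + kr 34,164.6909… = kr 1,106,660.29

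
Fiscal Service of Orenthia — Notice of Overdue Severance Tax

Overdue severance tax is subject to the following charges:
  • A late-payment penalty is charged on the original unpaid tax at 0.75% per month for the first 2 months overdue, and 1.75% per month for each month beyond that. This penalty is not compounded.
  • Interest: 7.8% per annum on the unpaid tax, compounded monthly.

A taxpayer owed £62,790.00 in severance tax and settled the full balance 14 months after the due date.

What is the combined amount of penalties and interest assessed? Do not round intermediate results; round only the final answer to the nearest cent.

£20,089.44

Penalty, months 1–2: 2 × 0.75% × £62,790.00 = £941.85
Penalty, months 3–14: 12 × 1.75% × £62,790.00 = £13,185.90
Interest (7.8%/yr ÷ 12 = 0.65%/month): £62,790.00 × ((1 + 0.0065)^14 − 1) = £5,961.6922…
Penalties + interest = £14,127.7500 + £5,961.6922… = £20,089.44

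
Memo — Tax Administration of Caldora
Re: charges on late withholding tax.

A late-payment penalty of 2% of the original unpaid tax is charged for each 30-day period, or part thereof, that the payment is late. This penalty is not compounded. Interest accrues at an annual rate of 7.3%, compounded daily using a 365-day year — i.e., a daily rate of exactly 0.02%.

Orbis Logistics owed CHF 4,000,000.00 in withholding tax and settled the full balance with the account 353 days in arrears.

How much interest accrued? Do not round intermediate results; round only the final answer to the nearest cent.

Interest: CHF 4,000,000.00 × ((1 + 0.0002)^353 − 1) = CHF 4,000,000.00 × 0.07314430… = CHF 292,577.2154…

CHF 292,577.22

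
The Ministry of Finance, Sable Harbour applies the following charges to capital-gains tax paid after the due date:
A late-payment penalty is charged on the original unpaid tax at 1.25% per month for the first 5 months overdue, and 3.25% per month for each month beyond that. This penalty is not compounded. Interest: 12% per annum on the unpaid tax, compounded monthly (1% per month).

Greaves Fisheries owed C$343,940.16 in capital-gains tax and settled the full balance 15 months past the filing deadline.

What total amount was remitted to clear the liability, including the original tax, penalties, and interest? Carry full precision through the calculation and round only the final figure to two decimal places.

Penalty, months 1–5: 5 × 1.25% × C$343,940.16 = C$21,496.26
Penalty, months 6–15: 10 × 3.25% × C$343,940.16 = C$111,780.55…
Interest: C$343,940.16 × ((1 + 0.01)^15 − 1) = C$343,940.16 × 0.1609690… = C$55,363.6883…
Total = C$343,940.16 + C$133,276.8120 + C$55,363.6883… = C$532,580.66

C$532,580.66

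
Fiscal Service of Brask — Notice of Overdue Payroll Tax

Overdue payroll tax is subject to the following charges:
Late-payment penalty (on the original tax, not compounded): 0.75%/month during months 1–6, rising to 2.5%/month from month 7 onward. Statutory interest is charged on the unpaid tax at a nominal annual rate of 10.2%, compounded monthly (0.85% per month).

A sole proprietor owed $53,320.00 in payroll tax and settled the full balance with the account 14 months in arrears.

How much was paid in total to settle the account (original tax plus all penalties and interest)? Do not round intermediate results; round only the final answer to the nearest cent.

$73,091.25

Penalty, months 1–6: 6 × 0.75% × $53,320.00 = $2,399.40
Penalty, months 7–14: 8 × 2.5% × $53,320.00 = $10,664.00
Interest: $53,320.00 × ((1 + 0.0085)^14 − 1) = $53,320.00 × 0.1258036… = $6,707.8483…
Total = $53,320.00 + $13,063.4000 + $6,707.8483… = $73,091.25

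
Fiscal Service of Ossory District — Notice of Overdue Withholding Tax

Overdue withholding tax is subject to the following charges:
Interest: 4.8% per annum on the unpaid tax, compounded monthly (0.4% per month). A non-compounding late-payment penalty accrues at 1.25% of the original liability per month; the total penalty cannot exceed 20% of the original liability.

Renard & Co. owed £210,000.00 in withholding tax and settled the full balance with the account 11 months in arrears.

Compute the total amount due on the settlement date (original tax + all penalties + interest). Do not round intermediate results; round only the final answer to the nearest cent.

£248,302.04

Penalty: 11 × 1.25% × £210,000.00 = £28,875.00 (below the 20% cap of £42,000.00)
Interest: £210,000.00 × ((1 + 0.004)^11 − 1) = £210,000.00 × 0.0448906… = £9,427.0354…
Total = £210,000.00 + £28,875.0000 + £9,427.0354… = £248,302.04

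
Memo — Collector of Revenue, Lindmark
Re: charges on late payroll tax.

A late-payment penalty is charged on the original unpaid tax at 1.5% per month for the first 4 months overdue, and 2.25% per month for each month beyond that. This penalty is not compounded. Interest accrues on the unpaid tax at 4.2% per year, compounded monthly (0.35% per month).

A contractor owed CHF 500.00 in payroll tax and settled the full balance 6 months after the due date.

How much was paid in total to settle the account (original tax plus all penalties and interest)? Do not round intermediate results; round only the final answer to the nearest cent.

CHF 563.09

Penalty, months 1–4: 4 × 1.5% × CHF 500.00 = CHF 30.00
Penalty, months 5–6: 2 × 2.25% × CHF 500.00 = CHF 22.50
Interest: CHF 500.00 × ((1 + 0.0035)^6 − 1) = CHF 500.00 × 0.0211846… = CHF 10.5923…
Total = CHF 500.00 + CHF 52.5000 + CHF 10.5923… = CHF 563.09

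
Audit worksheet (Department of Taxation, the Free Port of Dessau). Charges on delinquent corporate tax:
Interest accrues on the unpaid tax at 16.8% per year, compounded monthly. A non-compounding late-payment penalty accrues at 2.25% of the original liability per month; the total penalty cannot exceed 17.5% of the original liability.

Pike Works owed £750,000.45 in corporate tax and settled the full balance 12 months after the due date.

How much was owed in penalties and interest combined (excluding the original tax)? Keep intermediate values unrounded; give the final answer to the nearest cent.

Penalty (uncapped): 12 × 2.25% × £750,000.45 = £202,500.12…; cap = 17.5% × £750,000.45 = £131,250.08… → penalty = £131,250.08…
Interest (16.8%/yr ÷ 12 = 1.4%/month): £750,000.45 × ((1 + 0.014)^12 − 1) = £136,169.4284…
Penalties + interest = £131,250.0788… + £136,169.4284… = £267,419.51

£267,419.51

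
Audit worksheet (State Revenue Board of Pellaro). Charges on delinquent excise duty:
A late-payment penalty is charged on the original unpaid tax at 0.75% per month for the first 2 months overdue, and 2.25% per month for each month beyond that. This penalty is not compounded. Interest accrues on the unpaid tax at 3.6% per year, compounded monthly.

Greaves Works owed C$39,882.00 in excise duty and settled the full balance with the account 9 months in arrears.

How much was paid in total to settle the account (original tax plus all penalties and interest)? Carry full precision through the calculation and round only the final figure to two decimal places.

C$47,851.47

Penalty, months 1–2: 2 × 0.75% × C$39,882.00 = C$598.23
Penalty, months 3–9: 7 × 2.25% × C$39,882.00 = C$6,281.42…
Interest (3.6%/yr ÷ 12 = 0.3%/month): C$39,882.00 × ((1 + 0.003)^9 − 1) = C$1,089.8266…
Total = C$39,882.00 + C$6,879.6450 + C$1,089.8266… = C$47,851.47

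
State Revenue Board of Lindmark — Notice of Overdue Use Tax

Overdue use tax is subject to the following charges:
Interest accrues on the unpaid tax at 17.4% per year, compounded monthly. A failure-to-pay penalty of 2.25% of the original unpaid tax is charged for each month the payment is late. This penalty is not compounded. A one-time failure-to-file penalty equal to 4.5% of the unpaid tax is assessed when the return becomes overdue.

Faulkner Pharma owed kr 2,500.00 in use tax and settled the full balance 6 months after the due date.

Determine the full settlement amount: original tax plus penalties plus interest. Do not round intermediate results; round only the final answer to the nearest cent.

kr 3,175.54

Failure-to-file penalty: 4.5% × kr 2,500.00 = kr 112.50
Failure-to-pay penalty: 6 × 2.25% × kr 2,500.00 = kr 337.50
Interest (17.4%/yr ÷ 12 = 1.45%/month): kr 2,500.00 × ((1 + 0.0145)^6 − 1) = kr 225.5385…
Total = kr 2,500.00 + kr 450.0000 + kr 225.5385… = kr 3,175.54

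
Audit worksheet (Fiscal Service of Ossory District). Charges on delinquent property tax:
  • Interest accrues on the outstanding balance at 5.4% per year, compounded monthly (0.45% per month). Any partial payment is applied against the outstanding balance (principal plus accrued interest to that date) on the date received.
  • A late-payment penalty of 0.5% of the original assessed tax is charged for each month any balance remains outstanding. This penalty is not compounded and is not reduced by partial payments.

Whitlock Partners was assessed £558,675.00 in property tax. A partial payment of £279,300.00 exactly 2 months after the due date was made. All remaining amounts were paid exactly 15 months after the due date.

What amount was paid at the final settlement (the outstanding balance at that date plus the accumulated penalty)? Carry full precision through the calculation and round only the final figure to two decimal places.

£343,409.98

Balance at month 2: £558,675.0000 × (1 + 0.0045)^2 = £563,714.3882…
After £279,300.00 payment: £563,714.3882… − £279,300.00 = £284,414.3882…
Balance at month 15: £284,414.3882… × (1 + 0.0045)^13 = £301,509.3588…
Penalty: 15 × 0.5% × £558,675.00 = £41,900.63…
Final settlement = outstanding balance + penalty = £301,509.3588… + £41,900.63… = £343,409.98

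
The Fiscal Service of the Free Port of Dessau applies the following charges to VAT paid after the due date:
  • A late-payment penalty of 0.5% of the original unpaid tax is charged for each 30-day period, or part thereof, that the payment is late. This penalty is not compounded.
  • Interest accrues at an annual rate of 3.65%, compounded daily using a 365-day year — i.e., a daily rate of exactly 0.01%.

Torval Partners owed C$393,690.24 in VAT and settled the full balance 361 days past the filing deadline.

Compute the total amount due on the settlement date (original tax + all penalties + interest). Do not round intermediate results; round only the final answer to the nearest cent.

Penalty periods: ⌈361/30⌉ = 13; penalty = 13 × 0.5% × C$393,690.24 = C$25,589.87…
Interest: C$393,690.24 × ((1 + 0.0001)^361 − 1) = C$393,690.24 × 0.03675765… = C$14,471.1265…
Total = C$393,690.24 + C$25,589.8656 + C$14,471.1265… = C$433,751.23

C$433,751.23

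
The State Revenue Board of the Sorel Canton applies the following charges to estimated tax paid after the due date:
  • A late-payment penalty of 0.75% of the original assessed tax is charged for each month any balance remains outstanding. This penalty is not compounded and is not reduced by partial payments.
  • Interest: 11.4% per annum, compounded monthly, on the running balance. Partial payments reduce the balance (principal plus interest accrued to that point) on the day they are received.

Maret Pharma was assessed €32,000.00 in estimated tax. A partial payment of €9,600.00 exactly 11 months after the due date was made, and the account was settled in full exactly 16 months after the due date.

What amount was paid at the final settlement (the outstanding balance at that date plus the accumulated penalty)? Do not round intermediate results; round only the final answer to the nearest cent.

€31,001.66

Monthly rate = 11.4% ÷ 12 = 0.95%
Balance at month 11: €32,000.0000 × (1 + 0.0095)^11 = €35,507.4541…
After €9,600.00 payment: €35,507.4541… − €9,600.00 = €25,907.4541…
Balance at month 16: €25,907.4541… × (1 + 0.0095)^5 = €27,161.6628…
Penalty: 16 × 0.75% × €32,000.00 = €3,840.00
Final settlement = outstanding balance + penalty = €27,161.6628… + €3,840.00 = €31,001.66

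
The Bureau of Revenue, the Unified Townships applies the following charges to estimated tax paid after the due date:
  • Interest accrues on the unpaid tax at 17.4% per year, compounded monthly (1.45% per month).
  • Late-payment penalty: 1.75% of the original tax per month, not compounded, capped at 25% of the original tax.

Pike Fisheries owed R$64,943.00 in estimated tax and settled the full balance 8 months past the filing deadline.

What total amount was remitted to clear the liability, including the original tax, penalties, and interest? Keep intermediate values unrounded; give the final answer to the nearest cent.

R$81,962.02

Penalty: 8 × 1.75% × R$64,943.00 = R$9,092.02 (below the 25% cap of R$16,235.75)
Interest: R$64,943.00 × ((1 + 0.0145)^8 − 1) = R$64,943.00 × 0.1220609… = R$7,926.9980…
Total = R$64,943.00 + R$9,092.0200 + R$7,926.9980… = R$81,962.02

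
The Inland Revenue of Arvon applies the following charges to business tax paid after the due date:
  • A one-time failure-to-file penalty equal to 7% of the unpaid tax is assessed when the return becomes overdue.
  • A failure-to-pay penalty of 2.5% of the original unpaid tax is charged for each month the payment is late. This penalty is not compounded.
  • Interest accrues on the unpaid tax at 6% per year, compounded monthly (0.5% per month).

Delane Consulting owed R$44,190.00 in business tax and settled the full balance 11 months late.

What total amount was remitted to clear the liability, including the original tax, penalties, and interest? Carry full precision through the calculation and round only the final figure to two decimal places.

Failure-to-file penalty: 7% × R$44,190.00 = R$3,093.30
Failure-to-pay penalty = 2.5% × R$44,190.00 × 11 mo = R$12,152.25
Interest: R$44,190.00 × ((1 + 0.005)^11 − 1) = R$44,190.00 × 0.0563958… = R$2,492.1318…
Total = R$44,190.00 + R$15,245.5500 + R$2,492.1318… = R$61,927.68

R$61,927.68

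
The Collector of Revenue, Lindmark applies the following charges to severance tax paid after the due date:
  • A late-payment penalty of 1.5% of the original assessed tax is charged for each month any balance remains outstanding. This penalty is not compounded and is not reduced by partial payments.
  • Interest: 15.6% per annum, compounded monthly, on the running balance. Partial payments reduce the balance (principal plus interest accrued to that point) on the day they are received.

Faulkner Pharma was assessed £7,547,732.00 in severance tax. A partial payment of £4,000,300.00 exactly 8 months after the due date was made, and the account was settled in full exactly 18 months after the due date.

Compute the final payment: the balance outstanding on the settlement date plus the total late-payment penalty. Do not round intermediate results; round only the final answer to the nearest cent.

£7,009,325.90

Monthly rate = 15.6% ÷ 12 = 1.3%
Balance at month 8: £7,547,732.0000 × (1 + 0.013)^8 = £8,369,355.8563…
After £4,000,300.00 payment: £8,369,355.8563… − £4,000,300.00 = £4,369,055.8563…
Balance at month 18: £4,369,055.8563… × (1 + 0.013)^10 = £4,971,438.2633…
Penalty: 18 × 1.5% × £7,547,732.00 = £2,037,887.64
Final settlement = outstanding balance + penalty = £4,971,438.2633… + £2,037,887.64 = £7,009,325.90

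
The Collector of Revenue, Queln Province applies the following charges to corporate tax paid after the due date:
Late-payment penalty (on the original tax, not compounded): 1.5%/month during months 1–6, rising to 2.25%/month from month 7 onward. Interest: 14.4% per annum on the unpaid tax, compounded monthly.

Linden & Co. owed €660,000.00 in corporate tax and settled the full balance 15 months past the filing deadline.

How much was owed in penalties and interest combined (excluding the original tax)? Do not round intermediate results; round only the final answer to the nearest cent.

Penalty, months 1–6: 6 × 1.5% × €660,000.00 = €59,400.00
Penalty, months 7–15: 9 × 2.25% × €660,000.00 = €133,650.00
Interest (14.4%/yr ÷ 12 = 1.2%/month): €660,000.00 × ((1 + 0.012)^15 − 1) = €129,317.3027…
Penalties + interest = €193,050.0000 + €129,317.3027… = €322,367.30

€322,367.30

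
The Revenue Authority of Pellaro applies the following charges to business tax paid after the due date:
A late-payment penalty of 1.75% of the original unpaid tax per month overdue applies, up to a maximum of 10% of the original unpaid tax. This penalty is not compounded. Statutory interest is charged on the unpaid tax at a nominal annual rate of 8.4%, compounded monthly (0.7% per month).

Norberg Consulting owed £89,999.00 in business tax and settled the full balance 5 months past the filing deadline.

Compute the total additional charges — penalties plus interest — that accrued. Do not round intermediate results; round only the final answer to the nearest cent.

£11,069.29

Penalty: 5 × 1.75% × £89,999.00 = £7,874.91… (below the 10% cap of £8,999.90)
Interest: £89,999.00 × ((1 + 0.007)^5 − 1) = £89,999.00 × 0.0354934… = £3,194.3743…
Penalties + interest = £7,874.9125 + £3,194.3743… = £11,069.29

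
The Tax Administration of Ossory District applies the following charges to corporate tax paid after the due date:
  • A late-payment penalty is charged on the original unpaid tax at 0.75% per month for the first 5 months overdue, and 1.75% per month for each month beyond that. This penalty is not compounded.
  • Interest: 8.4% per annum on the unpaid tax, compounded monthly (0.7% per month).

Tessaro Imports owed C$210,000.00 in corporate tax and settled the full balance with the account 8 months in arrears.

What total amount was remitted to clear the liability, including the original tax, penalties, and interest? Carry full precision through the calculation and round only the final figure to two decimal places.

C$240,952.19

Penalty, months 1–5: 5 × 0.75% × C$210,000.00 = C$7,875.00
Penalty, months 6–8: 3 × 1.75% × C$210,000.00 = C$11,025.00
Interest: C$210,000.00 × ((1 + 0.007)^8 − 1) = C$210,000.00 × 0.0573914… = C$12,052.1892…
Total = C$210,000.00 + C$18,900.0000 + C$12,052.1892… = C$240,952.19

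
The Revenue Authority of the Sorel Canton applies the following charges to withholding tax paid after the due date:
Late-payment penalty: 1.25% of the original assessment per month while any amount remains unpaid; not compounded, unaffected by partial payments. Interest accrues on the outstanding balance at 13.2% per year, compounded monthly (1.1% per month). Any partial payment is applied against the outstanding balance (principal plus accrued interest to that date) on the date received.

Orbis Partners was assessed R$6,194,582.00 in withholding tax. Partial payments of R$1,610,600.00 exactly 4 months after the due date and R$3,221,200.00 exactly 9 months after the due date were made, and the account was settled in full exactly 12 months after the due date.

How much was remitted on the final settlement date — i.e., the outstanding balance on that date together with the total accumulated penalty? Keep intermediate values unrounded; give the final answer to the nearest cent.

R$2,906,199.24

Balance at month 4: R$6,194,582.0000 × (1 + 0.011)^4 = R$6,471,673.9452…
After R$1,610,600.00 payment: R$6,471,673.9452… − R$1,610,600.00 = R$4,861,073.9452…
Balance at month 9: R$4,861,073.9452… × (1 + 0.011)^5 = R$5,134,379.9692…
After R$3,221,200.00 payment: R$5,134,379.9692… − R$3,221,200.00 = R$1,913,179.9692…
Balance at month 12: R$1,913,179.9692… × (1 + 0.011)^3 = R$1,977,011.9389…
Penalty: 12 × 1.25% × R$6,194,582.00 = R$929,187.30
Final settlement = outstanding balance + penalty = R$1,977,011.9389… + R$929,187.30 = R$2,906,199.24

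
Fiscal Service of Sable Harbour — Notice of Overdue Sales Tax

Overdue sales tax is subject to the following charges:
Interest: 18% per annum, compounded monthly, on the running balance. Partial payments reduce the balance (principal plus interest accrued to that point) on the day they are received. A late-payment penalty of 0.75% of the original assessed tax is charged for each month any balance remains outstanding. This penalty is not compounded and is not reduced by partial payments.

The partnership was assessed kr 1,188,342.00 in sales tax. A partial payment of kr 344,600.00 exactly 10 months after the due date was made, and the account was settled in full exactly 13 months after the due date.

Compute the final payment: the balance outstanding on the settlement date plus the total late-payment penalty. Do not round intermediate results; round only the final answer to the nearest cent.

kr 1,197,637.92

Monthly rate = 18% ÷ 12 = 1.5%
Balance at month 10: kr 1,188,342.0000 × (1 + 0.015)^10 = kr 1,379,119.4051…
After kr 344,600.00 payment: kr 1,379,119.4051… − kr 344,600.00 = kr 1,034,519.4051…
Balance at month 13: kr 1,034,519.4051… × (1 + 0.015)^3 = kr 1,081,774.5704…
Penalty: 13 × 0.75% × kr 1,188,342.00 = kr 115,863.35…
Final settlement = outstanding balance + penalty = kr 1,081,774.5704… + kr 115,863.35… = kr 1,197,637.92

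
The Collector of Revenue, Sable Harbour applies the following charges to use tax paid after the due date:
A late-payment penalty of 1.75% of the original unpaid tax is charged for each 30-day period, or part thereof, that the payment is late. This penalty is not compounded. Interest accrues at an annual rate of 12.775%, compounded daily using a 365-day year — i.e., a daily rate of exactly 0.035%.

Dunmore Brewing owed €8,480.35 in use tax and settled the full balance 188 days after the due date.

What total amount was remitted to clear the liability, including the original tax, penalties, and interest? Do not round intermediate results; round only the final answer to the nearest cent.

Penalty periods: ⌈188/30⌉ = 7; penalty = 7 × 1.75% × €8,480.35 = €1,038.84…
Interest: €8,480.35 × ((1 + 0.00035)^188 − 1) = €8,480.35 × 0.06800080… = €576.6706…
Total = €8,480.35 + €1,038.8429… + €576.6706… = €10,095.86

€10,095.86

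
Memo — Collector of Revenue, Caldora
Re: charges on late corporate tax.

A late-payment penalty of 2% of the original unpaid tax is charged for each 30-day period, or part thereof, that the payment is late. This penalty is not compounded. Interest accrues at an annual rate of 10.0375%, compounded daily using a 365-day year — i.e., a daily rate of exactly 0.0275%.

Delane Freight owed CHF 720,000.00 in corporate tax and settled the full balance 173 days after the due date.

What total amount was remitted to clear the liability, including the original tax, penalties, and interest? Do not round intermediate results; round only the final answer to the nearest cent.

Penalty periods: ⌈173/30⌉ = 6; penalty = 6 × 2% × CHF 720,000.00 = CHF 86,400.00
Interest: CHF 720,000.00 × ((1 + 0.000275)^173 − 1) = CHF 720,000.00 × 0.04871799… = CHF 35,076.9553…
Total = CHF 720,000.00 + CHF 86,400.0000 + CHF 35,076.9553… = CHF 841,476.96

CHF 841,476.96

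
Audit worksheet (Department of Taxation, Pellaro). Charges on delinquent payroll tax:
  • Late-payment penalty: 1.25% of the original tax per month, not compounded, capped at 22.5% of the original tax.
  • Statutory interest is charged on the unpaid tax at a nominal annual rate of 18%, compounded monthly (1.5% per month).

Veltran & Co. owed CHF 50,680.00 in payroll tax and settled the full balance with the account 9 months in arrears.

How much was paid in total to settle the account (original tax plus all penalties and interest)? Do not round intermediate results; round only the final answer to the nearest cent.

CHF 63,648.50

Penalty: 9 × 1.25% × CHF 50,680.00 = CHF 5,701.50 (below the 22.5% cap of CHF 11,403.00)
Interest: CHF 50,680.00 × ((1 + 0.015)^9 − 1) = CHF 50,680.00 × 0.1433900… = CHF 7,267.0040…
Total = CHF 50,680.00 + CHF 5,701.5000 + CHF 7,267.0040… = CHF 63,648.50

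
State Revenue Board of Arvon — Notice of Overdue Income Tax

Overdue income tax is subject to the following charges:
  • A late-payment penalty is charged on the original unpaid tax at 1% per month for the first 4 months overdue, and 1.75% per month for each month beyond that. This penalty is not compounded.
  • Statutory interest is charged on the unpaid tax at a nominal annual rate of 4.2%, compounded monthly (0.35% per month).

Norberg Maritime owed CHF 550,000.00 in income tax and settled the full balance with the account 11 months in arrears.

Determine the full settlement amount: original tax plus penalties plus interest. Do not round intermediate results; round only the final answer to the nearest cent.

Penalty, months 1–4: 4 × 1% × CHF 550,000.00 = CHF 22,000.00
Penalty, months 5–11: 7 × 1.75% × CHF 550,000.00 = CHF 67,375.00
Interest: CHF 550,000.00 × ((1 + 0.0035)^11 − 1) = CHF 550,000.00 × 0.0391809… = CHF 21,549.4808…
Total = CHF 550,000.00 + CHF 89,375.0000 + CHF 21,549.4808… = CHF 660,924.48

CHF 660,924.48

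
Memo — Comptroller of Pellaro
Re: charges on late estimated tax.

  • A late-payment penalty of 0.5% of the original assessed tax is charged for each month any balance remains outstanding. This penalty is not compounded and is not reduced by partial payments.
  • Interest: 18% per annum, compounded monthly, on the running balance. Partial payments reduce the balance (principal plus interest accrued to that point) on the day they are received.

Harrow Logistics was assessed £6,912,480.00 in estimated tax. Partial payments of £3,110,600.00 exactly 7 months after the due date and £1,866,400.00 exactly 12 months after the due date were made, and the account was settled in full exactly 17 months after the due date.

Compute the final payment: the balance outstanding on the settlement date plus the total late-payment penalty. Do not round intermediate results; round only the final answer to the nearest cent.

£3,870,354.42

Monthly rate = 18% ÷ 12 = 1.5%
Balance at month 7: £6,912,480.0000 × (1 + 0.015)^7 = £7,671,780.7635…
After £3,110,600.00 payment: £7,671,780.7635… − £3,110,600.00 = £4,561,180.7635…
Balance at month 12: £4,561,180.7635… × (1 + 0.015)^5 = £4,913,687.0754…
After £1,866,400.00 payment: £4,913,687.0754… − £1,866,400.00 = £3,047,287.0754…
Balance at month 17: £3,047,287.0754… × (1 + 0.015)^5 = £3,282,793.6216…
Penalty: 17 × 0.5% × £6,912,480.00 = £587,560.80
Final settlement = outstanding balance + penalty = £3,282,793.6216… + £587,560.80 = £3,870,354.42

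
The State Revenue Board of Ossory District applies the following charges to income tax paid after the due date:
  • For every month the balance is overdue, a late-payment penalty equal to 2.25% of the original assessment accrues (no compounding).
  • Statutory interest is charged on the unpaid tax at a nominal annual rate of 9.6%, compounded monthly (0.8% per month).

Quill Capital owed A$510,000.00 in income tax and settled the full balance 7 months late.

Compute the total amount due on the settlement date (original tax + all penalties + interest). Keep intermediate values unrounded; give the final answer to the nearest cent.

Late-payment penalty = 2.25% × A$510,000.00 × 7 mo = A$80,325.00
Interest: A$510,000.00 × ((1 + 0.008)^7 − 1) = A$510,000.00 × 0.0573621… = A$29,254.6527…
Total = A$510,000.00 + A$80,325.0000 + A$29,254.6527… = A$619,579.65

A$619,579.65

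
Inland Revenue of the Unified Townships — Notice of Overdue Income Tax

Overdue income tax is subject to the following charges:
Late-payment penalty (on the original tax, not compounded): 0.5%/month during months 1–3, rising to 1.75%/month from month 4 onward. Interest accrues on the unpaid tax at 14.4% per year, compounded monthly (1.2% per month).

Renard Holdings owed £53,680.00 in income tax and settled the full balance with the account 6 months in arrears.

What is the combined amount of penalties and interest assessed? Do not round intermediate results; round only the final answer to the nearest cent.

Penalty, months 1–3: 3 × 0.5% × £53,680.00 = £805.20
Penalty, months 4–6: 3 × 1.75% × £53,680.00 = £2,818.20
Interest: £53,680.00 × ((1 + 0.012)^6 − 1) = £53,680.00 × 0.0741949… = £3,982.7808…
Penalties + interest = £3,623.4000 + £3,982.7808… = £7,606.18

£7,606.18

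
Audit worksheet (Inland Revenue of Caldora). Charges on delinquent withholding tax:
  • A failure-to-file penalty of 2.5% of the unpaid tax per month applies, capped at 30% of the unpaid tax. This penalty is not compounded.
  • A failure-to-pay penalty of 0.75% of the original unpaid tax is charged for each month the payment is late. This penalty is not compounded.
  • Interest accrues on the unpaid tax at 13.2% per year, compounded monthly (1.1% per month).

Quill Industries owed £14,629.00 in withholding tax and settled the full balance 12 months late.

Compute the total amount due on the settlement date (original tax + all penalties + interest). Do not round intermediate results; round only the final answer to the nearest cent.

£22,386.56

Failure-to-file: 12 × 2.5% × £14,629.00 = £4,388.70, capped at 30% × £14,629.00 = £4,388.70
Failure-to-pay penalty: 12 × 0.75% × £14,629.00 = £1,316.61
Interest: £14,629.00 × ((1 + 0.011)^12 − 1) = £14,629.00 × 0.1402862… = £2,052.2468…
Total = £14,629.00 + £5,705.3100 + £2,052.2468… = £22,386.56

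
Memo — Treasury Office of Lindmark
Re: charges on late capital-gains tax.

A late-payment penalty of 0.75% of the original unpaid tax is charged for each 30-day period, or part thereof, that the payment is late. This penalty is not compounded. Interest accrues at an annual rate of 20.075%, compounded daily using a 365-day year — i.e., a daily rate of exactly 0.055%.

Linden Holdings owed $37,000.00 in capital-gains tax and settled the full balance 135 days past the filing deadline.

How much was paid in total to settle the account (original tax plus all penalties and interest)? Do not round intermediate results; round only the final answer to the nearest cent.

Penalty periods: ⌈135/30⌉ = 5; penalty = 5 × 0.75% × $37,000.00 = $1,387.50
Interest: $37,000.00 × ((1 + 0.00055)^135 − 1) = $37,000.00 × 0.07705406… = $2,851.0001…
Total = $37,000.00 + $1,387.5000 + $2,851.0001… = $41,238.50

$41,238.50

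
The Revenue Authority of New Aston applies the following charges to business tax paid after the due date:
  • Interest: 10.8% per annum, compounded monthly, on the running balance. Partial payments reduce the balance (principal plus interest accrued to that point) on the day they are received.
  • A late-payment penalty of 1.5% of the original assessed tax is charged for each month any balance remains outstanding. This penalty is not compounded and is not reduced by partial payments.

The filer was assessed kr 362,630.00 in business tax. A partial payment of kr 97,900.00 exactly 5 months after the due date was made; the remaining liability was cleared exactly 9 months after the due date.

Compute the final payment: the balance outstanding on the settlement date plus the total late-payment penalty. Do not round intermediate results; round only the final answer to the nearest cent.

Monthly rate = 10.8% ÷ 12 = 0.9%
Balance at month 5: kr 362,630.0000 × (1 + 0.009)^5 = kr 379,244.7358…
After kr 97,900.00 payment: kr 379,244.7358… − kr 97,900.00 = kr 281,344.7358…
Balance at month 9: kr 281,344.7358… × (1 + 0.009)^4 = kr 291,610.7021…
Penalty: 9 × 1.5% × kr 362,630.00 = kr 48,955.05
Final settlement = outstanding balance + penalty = kr 291,610.7021… + kr 48,955.05 = kr 340,565.75

kr 340,565.75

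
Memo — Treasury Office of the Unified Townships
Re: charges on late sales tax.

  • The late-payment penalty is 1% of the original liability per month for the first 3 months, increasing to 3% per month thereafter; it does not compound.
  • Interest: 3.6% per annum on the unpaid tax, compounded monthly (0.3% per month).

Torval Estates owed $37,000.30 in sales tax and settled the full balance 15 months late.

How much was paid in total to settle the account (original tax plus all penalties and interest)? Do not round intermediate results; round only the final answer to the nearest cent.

Penalty, months 1–3: 3 × 1% × $37,000.30 = $1,110.01…
Penalty, months 4–15: 12 × 3% × $37,000.30 = $13,320.11…
Interest: $37,000.30 × ((1 + 0.003)^15 − 1) = $37,000.30 × 0.0459574… = $1,700.4375…
Total = $37,000.30 + $14,430.1170 + $1,700.4375… = $53,130.85

$53,130.85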